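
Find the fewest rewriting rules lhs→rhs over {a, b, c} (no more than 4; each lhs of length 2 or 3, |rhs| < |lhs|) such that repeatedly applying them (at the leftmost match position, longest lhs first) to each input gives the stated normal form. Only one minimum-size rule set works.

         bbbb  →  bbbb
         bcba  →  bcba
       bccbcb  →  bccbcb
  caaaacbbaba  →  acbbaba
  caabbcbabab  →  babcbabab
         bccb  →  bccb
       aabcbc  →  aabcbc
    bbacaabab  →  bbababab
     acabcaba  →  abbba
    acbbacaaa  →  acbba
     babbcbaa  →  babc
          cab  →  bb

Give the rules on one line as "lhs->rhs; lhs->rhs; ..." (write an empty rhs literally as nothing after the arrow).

  | bbbb
  | bcba
  | bccbcb
  | caaaacbbaba => baaacbbaba => acbbaba

baa->; bbc->bc; ca->b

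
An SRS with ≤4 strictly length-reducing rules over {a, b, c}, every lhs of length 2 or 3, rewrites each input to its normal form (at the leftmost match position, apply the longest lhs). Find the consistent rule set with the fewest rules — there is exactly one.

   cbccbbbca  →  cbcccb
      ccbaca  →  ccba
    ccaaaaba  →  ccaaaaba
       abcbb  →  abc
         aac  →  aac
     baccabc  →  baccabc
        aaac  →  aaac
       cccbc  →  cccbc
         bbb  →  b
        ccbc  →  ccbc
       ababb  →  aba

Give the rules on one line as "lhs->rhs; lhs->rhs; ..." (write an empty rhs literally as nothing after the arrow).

aca->a; bb->; bca->cb

  | cbccbbbca => cbccbca => cbcccb
  | ccbaca => ccba
  | ccaaaaba
  | abcbb => abc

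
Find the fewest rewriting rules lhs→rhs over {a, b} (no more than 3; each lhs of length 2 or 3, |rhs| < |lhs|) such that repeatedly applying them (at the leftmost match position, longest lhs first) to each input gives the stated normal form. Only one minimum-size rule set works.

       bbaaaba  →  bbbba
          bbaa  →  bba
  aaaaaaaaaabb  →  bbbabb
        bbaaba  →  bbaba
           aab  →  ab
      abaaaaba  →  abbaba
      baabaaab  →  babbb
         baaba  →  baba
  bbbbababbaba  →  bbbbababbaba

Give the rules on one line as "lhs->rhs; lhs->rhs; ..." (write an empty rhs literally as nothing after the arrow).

  | bbaaaba => bbbba
  | bbaa => bba
  | aaaaaaaaaabb => baaaaaaabb => bbaaaabb => bbbabb
  | bbaaba => bbaba

aa->a; aaa->b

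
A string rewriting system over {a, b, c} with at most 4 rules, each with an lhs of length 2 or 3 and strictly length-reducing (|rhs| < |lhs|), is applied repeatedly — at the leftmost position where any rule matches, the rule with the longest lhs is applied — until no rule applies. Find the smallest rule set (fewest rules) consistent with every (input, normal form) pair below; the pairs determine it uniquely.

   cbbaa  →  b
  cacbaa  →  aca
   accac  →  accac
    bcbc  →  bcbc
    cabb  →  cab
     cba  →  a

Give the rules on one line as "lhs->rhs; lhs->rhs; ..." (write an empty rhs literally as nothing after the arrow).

aa->b; bb->b; caa->ac; cba->a

  | cbbaa => cbaa => aa => b
  | cacbaa => caaa => aca
  | accac
  | bcbc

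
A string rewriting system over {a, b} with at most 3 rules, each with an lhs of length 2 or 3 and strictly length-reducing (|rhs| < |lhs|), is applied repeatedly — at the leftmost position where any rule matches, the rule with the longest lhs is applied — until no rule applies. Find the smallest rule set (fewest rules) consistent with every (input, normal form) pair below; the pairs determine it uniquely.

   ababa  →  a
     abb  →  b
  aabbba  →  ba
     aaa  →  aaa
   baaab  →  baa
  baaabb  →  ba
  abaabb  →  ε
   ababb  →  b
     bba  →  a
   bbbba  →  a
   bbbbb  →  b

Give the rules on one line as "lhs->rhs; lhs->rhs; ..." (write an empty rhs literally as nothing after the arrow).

ab->; bb->

  | ababa => aba => a
  | abb => b
  | aabbba => abba => ba
  | aaa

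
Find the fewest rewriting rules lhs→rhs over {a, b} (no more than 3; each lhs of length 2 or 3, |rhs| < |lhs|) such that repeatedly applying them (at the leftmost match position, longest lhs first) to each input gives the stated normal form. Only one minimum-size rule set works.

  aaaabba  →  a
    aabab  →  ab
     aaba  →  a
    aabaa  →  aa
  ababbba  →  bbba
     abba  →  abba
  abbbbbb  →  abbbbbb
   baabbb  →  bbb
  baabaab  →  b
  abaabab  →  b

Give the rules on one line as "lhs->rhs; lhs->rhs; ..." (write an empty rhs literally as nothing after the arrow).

  | aaaabba => aaba => a
  | aabab => ab
  | aaba => a
  | aabaa => aa

aab->; aba->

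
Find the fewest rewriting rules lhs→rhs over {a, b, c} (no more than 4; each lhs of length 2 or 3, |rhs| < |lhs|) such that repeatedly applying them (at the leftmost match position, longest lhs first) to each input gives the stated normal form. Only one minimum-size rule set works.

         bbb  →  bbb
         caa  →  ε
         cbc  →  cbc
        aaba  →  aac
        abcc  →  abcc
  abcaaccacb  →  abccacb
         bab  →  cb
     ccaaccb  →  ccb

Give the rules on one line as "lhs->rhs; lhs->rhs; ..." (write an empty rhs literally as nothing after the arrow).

  | bbb
  | caa => ε
  | cbc
  | aaba => aac

ba->c; caa->; ccc->cc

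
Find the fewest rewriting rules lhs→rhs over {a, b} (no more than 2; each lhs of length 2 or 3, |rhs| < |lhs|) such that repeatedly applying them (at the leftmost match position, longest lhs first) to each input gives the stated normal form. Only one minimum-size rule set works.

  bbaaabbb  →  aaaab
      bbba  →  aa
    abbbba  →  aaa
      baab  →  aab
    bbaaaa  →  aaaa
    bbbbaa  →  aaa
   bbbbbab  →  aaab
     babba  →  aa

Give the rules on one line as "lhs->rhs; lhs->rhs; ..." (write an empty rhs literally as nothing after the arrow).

ba->a; bbb->ab

  | bbaaabbb => baaabbb => aaabbb => aaaab
  | bbba => aba => aa
  | abbbba => aabba => aaba => aaa
  | baab => aab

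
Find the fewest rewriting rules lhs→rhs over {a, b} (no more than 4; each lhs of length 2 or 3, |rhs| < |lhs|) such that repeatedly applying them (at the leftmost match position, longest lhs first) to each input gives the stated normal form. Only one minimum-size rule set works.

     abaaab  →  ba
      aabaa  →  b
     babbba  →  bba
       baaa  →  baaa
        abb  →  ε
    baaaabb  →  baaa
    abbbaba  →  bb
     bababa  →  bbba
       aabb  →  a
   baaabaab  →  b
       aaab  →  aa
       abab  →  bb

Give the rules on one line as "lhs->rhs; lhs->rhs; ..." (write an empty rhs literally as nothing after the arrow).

  | abaaab => baab => ba
  | aabaa => aba => b
  | babbba => bba
  | baaa

ab->; aba->b; abb->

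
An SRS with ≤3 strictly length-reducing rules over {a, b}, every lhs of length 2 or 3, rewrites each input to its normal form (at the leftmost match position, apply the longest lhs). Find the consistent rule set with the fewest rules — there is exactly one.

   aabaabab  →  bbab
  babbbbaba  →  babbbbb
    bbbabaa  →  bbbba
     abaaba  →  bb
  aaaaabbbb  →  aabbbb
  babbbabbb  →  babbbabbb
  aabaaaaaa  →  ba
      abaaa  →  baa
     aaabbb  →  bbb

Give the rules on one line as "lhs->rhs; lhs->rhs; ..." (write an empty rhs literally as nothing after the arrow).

  | aabaabab => ababab => bbab
  | babbbbaba => babbbbb
  | bbbabaa => bbbba
  | abaaba => baba => bb

aaa->; aba->b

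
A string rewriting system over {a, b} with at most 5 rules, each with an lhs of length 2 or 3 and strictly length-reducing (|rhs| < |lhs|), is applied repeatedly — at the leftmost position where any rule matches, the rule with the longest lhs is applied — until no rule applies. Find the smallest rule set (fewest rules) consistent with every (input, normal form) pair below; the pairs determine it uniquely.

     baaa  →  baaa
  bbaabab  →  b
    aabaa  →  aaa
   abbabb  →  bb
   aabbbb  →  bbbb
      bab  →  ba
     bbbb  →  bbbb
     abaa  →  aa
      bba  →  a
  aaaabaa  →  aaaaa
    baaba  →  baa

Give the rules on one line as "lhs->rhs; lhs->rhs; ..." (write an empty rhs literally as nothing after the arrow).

ab->b; aba->a; bab->ba; bba->a

  | baaa
  | bbaabab => aabab => aab => ab => b
  | aabaa => aaa
  | abbabb => bbabb => abb => bb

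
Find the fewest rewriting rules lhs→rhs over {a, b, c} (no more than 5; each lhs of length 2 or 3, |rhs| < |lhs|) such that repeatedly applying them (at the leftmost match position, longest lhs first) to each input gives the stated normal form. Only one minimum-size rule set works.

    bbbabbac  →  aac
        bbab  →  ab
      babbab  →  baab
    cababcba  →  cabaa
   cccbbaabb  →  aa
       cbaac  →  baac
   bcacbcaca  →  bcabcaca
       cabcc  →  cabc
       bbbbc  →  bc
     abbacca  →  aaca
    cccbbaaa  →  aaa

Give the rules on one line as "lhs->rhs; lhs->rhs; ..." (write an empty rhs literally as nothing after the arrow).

bb->; bbb->; cb->b; cc->c

  | bbbabbac => abbac => aac
  | bbab => ab
  | babbab => baab
  | cababcba => cababba => cabaa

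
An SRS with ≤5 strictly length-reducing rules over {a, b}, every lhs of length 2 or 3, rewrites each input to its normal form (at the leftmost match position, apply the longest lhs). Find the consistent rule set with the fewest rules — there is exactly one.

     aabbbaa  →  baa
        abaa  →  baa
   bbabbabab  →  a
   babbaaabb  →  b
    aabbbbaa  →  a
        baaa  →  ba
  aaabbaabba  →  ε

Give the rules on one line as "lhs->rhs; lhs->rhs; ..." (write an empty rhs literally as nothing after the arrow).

  | aabbbaa => abbbaa => bbbaa => abaa => baa
  | abaa => baa
  | bbabbabab => bbabab => bab => bb => a
  | babbaaabb => bbbaaabb => abaaabb => baaabb => babb => bbb => ab => b

aaa->a; ab->b; bb->a; bba->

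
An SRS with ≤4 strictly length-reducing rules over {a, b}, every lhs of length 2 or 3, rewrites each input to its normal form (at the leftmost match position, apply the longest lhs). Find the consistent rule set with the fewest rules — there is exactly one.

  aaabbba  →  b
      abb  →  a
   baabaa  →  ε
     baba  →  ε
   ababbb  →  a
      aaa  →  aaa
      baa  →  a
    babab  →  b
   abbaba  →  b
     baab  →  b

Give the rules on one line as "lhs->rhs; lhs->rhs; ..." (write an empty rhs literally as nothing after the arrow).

ab->b; aba->b; ba->; bb->a

  | aaabbba => aabbba => abbba => bbba => aba => b
  | abb => bb => a
  | baabaa => abaa => ba => ε
  | baba => ba => ε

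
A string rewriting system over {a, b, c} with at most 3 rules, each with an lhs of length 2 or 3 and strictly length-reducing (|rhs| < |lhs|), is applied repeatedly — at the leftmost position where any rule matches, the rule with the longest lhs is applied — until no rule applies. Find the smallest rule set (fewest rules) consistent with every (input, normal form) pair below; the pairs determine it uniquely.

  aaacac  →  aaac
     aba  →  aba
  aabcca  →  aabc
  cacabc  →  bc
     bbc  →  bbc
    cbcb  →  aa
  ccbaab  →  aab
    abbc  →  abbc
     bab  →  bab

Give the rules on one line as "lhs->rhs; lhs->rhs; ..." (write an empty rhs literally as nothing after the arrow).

ca->; cb->a

  | aaacac => aaac
  | aba
  | aabcca => aabc
  | cacabc => cabc => bc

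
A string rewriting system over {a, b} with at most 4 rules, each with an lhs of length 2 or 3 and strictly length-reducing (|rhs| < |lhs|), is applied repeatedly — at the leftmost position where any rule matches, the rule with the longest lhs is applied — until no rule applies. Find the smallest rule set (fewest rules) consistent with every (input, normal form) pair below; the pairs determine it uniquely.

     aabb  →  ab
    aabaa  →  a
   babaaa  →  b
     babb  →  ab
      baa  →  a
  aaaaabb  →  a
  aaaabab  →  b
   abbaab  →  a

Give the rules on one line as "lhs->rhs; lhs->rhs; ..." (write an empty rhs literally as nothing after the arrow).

aa->b; bab->bb; bb->a; bba->

  | aabb => bbb => ab
  | aabaa => bbaa => a
  | babaaa => bbaaa => aa => b
  | babb => bbb => ab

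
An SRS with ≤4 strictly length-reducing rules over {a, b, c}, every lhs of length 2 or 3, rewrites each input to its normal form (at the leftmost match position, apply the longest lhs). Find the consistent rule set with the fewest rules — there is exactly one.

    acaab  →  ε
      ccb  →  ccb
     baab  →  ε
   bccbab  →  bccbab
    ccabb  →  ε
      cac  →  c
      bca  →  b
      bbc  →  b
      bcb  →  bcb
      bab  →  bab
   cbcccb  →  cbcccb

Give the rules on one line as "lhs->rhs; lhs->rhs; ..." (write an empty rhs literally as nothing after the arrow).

  | acaab => baab => cbb => ca => ε
  | ccb
  | baab => cbb => ca => ε
  | bccbab

ac->b; baa->cb; bb->a; ca->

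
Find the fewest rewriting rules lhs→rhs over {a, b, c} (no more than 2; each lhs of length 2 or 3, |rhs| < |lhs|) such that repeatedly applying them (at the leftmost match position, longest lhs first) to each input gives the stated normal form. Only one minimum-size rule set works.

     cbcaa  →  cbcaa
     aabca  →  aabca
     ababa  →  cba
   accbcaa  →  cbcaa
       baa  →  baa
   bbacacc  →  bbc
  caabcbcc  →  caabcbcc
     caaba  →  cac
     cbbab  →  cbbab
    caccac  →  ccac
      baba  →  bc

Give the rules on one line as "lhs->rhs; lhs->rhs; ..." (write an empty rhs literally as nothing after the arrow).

aba->c; acc->c

  | cbcaa
  | aabca
  | ababa => cba
  | accbcaa => cbcaa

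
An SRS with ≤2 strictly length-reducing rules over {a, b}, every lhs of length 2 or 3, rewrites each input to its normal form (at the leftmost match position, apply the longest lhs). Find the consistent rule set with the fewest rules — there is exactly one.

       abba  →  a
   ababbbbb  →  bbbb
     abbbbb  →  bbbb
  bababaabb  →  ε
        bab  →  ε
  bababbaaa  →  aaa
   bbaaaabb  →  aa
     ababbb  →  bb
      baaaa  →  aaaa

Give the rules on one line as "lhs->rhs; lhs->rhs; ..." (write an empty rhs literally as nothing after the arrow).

  | abba => ba => a
  | ababbbbb => abbbbb => bbbb
  | abbbbb => bbbb
  | bababaabb => ababaabb => abaabb => aabb => ab => ε

ab->; ba->a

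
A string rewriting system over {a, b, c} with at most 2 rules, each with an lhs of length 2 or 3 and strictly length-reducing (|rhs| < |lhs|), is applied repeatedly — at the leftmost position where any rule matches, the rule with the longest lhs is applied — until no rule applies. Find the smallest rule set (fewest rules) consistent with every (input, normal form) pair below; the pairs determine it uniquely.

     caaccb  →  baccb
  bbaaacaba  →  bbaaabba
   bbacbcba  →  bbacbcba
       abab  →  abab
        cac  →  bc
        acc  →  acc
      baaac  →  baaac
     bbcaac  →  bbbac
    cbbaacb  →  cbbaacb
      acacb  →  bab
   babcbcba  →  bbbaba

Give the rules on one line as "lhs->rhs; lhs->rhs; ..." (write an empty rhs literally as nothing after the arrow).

  | caaccb => baccb
  | bbaaacaba => bbaaabba
  | bbacbcba
  | abab

abc->ba; ca->b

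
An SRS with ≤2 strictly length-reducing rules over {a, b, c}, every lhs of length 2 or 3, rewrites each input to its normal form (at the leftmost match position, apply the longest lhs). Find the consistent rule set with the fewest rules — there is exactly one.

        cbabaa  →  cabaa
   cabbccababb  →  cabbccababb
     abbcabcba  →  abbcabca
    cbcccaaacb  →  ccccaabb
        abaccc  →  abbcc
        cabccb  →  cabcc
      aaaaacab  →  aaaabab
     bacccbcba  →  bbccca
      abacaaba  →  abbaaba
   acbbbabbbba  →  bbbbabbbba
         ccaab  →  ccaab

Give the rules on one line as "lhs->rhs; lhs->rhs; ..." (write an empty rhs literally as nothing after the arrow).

  | cbabaa => cabaa
  | cabbccababb
  | abbcabcba => abbcabca
  | cbcccaaacb => ccccaaacb => ccccaabb

ac->b; cb->c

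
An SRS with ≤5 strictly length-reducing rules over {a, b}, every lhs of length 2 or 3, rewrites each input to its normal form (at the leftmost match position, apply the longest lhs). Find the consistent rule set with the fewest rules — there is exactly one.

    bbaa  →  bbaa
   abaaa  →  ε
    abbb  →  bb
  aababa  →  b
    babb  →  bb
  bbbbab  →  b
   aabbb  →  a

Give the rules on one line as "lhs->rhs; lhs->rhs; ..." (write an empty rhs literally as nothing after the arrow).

aab->b; ab->; aba->ab; bbb->a

  | bbaa
  | abaaa => abaa => aba => ab => ε
  | abbb => bb
  | aababa => baba => bab => b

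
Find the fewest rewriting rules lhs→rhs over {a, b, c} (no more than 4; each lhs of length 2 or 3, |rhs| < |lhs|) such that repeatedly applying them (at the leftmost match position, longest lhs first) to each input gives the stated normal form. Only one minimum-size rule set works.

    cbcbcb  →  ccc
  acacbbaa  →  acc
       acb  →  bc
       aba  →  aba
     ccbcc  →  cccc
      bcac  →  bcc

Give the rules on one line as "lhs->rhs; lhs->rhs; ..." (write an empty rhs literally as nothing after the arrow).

acb->bc; ca->c; cb->c

  | cbcbcb => ccbcb => cccb => ccc
  | acacbbaa => accbbaa => accbaa => accaa => acca => acc
  | acb => bc
  | aba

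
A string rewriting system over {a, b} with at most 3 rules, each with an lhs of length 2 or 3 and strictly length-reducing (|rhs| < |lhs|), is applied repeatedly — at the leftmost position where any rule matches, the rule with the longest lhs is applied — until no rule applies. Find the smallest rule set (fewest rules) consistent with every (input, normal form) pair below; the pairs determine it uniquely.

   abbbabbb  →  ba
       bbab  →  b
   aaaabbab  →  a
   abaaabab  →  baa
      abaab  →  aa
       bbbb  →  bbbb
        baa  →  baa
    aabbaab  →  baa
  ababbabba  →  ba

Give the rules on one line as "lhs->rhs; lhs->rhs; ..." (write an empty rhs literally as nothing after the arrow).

  | abbbabbb => abbabbb => ababbb => aabbb => babb => bab => ba
  | bbab => b
  | aaaabbab => aababab => baabab => bbaab => ab => a
  | abaaabab => aaaabab => aabaab => baaab => baba => baa

aab->ba; ab->a; bba->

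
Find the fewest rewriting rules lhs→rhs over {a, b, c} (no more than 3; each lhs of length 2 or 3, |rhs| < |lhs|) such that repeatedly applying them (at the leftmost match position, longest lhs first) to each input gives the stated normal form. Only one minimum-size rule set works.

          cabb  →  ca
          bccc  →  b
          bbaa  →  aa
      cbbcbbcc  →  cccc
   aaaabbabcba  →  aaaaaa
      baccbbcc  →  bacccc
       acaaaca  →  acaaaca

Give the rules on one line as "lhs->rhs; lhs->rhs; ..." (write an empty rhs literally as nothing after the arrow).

  | cabb => ca
  | bccc => bcc => bc => b
  | bbaa => aa
  | cbbcbbcc => ccbbcc => cccc

bb->; bc->b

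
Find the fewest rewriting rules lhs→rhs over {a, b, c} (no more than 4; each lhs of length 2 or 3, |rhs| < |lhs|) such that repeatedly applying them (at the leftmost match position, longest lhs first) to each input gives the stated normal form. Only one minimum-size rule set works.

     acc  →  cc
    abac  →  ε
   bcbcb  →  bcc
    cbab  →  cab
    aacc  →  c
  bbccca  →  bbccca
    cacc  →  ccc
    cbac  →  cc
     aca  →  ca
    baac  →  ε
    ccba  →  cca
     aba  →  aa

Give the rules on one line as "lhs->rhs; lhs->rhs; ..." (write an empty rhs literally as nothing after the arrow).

  | acc => cc
  | abac => aac => ε
  | bcbcb => bccb => bcc
  | cbab => cab

aac->; ac->c; ba->a; cb->c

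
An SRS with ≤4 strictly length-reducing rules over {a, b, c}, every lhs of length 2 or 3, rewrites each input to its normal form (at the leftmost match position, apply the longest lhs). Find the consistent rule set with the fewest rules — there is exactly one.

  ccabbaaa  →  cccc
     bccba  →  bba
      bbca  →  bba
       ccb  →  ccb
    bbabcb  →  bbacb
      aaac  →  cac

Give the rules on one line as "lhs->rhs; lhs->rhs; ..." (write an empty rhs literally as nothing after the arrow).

  | ccabbaaa => ccabaaa => ccaaaa => cccaa => cccc
  | bccba => bcba => bba
  | bbca => bba
  | ccb

aa->c; ab->a; bc->b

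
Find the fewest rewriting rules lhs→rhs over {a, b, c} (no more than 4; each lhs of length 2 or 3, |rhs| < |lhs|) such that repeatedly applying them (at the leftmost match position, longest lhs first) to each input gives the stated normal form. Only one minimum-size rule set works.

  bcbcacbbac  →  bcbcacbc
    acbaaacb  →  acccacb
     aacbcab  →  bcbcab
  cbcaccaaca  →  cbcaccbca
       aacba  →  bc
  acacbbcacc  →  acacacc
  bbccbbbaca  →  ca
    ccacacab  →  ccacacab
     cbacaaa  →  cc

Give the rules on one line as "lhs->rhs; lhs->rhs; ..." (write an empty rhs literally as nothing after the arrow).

  | bcbcacbbac => bcbcacbc
  | acbaaacb => acccacb
  | aacbcab => bcbcab
  | cbcaccaaca => cbcaccbca

aa->b; ba->; baa->cc; bbc->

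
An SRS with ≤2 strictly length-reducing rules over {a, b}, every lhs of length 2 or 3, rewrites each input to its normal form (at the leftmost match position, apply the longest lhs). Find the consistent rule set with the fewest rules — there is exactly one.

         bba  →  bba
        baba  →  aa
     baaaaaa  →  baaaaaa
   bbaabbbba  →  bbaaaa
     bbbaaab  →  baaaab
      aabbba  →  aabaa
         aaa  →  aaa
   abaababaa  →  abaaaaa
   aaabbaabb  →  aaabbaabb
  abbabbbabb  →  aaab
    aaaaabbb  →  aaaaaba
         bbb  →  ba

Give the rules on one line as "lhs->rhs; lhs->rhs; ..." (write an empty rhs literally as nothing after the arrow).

  | bba
  | baba => aa
  | baaaaaa
  | bbaabbbba => bbaababa => bbaaaa

bab->a; bbb->ba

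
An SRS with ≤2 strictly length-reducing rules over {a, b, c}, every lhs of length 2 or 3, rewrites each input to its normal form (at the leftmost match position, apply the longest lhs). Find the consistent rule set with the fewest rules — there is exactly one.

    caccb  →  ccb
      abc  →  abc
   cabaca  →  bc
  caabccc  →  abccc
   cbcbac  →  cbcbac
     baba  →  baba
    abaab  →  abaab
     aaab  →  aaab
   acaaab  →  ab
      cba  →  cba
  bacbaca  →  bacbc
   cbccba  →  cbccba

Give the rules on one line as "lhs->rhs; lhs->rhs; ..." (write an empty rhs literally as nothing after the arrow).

  | caccb => ccb
  | abc
  | cabaca => baca => bc
  | caabccc => abccc

aca->c; ca->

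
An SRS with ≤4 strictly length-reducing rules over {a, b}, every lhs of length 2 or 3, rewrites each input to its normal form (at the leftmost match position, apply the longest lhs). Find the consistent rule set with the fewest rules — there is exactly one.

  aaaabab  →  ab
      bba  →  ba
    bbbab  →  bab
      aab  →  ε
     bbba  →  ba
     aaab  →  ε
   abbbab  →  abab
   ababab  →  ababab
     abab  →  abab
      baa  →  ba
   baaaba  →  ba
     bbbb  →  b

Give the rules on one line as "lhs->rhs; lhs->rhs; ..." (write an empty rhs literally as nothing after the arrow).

aa->a; aab->; bb->b

  | aaaabab => aaabab => aabab => ab
  | bba => ba
  | bbbab => bbab => bab
  | aab => ε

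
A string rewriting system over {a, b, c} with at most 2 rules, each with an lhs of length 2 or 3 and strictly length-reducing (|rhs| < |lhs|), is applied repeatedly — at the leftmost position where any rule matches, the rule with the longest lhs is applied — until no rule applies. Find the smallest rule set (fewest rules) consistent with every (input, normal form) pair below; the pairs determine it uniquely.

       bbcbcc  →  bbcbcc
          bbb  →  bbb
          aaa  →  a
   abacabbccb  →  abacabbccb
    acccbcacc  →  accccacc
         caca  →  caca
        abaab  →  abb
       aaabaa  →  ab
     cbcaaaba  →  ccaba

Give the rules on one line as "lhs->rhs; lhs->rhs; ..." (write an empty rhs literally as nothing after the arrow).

aa->; bca->ca

  | bbcbcc
  | bbb
  | aaa => a
  | abacabbccb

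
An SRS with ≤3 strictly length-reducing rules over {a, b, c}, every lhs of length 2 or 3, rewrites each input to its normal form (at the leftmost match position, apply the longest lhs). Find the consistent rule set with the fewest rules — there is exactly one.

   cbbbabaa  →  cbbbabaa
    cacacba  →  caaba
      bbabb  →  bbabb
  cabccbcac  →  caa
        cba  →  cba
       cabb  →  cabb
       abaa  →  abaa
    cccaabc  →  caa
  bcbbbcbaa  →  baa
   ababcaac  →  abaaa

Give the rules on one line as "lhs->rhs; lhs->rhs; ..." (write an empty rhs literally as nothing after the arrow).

ac->a; bc->c; cc->

  | cbbbabaa
  | cacacba => caacba => caaba
  | bbabb
  | cabccbcac => caccbcac => cacbcac => cabcac => cacac => caac => caa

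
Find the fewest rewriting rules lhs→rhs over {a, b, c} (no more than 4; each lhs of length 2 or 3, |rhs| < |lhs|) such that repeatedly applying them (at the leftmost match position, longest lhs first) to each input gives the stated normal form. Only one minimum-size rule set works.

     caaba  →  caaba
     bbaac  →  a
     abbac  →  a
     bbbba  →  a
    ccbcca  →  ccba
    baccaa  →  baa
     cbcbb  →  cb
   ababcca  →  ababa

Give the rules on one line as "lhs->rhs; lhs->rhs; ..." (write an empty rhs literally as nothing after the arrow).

ac->; bb->; bc->b

  | caaba
  | bbaac => aac => a
  | abbac => aac => a
  | bbbba => bba => a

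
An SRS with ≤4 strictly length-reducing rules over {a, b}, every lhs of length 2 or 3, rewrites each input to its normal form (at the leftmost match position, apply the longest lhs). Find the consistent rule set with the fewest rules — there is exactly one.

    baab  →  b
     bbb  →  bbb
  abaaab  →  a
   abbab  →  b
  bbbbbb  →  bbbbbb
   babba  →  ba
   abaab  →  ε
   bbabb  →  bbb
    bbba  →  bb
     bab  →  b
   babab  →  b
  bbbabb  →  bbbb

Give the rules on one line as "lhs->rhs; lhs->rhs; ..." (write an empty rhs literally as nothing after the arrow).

aab->; ab->; abb->ba; bba->b

  | baab => b
  | bbb
  | abaaab => aaab => a
  | abbab => baab => b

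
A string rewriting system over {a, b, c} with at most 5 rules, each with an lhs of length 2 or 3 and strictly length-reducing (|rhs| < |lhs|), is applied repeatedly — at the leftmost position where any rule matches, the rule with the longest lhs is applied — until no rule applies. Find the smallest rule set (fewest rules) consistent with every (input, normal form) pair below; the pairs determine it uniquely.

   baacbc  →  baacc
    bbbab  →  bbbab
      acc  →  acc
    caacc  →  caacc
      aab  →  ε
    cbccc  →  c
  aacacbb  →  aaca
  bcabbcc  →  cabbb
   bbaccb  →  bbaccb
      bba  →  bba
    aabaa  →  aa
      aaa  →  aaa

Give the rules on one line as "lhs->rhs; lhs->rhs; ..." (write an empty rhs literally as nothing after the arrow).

aab->; bc->c; bcc->bb; cbb->

  | baacbc => baacc
  | bbbab
  | acc
  | caacc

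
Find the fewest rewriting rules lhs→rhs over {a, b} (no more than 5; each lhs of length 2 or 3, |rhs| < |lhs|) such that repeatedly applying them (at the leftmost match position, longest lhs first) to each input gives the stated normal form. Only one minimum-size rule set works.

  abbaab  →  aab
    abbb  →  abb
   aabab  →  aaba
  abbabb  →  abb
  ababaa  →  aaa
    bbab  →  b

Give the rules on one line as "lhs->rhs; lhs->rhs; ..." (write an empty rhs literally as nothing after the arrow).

baa->a; bab->ba; bba->; bbb->bb

  | abbaab => aab
  | abbb => abb
  | aabab => aaba
  | abbabb => abb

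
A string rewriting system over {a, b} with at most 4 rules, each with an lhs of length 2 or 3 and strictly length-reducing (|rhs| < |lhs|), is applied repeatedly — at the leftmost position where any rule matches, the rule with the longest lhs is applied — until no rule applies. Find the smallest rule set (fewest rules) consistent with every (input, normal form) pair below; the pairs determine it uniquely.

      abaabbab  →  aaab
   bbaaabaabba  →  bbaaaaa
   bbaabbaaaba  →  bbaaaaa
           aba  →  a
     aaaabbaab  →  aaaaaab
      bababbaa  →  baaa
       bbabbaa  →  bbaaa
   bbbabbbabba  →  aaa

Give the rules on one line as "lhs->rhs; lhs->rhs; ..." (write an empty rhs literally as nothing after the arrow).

  | abaabbab => aabbab => aaab
  | bbaaabaabba => bbaaaabba => bbaaaaa
  | bbaabbaaaba => bbaaaaaba => bbaaaaa
  | aba => a

aba->a; abb->a; bbb->a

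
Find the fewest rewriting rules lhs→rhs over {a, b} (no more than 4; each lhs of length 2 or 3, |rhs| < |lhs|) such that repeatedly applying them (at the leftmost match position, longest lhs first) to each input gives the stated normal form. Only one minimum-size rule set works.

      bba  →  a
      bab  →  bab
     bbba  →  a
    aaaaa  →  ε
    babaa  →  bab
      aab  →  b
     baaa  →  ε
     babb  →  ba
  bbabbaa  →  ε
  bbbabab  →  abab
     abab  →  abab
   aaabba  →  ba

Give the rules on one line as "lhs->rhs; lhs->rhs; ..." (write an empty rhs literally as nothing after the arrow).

aa->; aaa->bb; bb->; bbb->

  | bba => a
  | bab
  | bbba => a
  | aaaaa => bbaa => aa => ε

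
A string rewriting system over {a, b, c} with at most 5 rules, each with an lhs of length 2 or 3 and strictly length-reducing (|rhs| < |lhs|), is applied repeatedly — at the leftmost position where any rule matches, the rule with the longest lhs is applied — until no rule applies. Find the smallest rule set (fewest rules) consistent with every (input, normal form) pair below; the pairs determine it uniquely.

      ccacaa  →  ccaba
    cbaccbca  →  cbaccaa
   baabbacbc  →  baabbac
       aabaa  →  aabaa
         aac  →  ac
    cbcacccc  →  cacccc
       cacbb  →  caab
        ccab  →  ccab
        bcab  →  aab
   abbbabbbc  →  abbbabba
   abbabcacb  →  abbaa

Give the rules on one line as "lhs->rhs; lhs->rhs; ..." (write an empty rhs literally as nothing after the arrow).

aac->ac; aca->ab; acb->aa; bc->a

  | ccacaa => ccaba
  | cbaccbca => cbaccaa
  | baabbacbc => baabbaac => baabbac
  | aabaa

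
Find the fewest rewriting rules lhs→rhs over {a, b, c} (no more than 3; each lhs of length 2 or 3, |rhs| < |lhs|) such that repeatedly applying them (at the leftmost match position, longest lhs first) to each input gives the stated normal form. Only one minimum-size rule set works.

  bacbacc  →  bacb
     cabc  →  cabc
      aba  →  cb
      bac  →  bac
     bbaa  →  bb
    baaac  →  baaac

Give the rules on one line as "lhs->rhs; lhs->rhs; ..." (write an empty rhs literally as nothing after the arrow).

aba->cb; acc->; bba->bb

  | bacbacc => bacb
  | cabc
  | aba => cb
  | bac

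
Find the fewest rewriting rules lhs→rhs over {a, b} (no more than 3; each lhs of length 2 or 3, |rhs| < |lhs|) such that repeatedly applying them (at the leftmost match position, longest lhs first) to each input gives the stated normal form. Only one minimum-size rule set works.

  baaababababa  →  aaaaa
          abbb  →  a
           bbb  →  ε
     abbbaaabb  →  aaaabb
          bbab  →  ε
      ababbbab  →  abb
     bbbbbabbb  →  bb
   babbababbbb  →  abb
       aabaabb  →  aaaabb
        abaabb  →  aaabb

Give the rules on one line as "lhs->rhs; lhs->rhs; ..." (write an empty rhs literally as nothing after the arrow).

  | baaababababa => aaababababa => aaabbababa => aaabbbaba => aaaaba => aaaaa
  | abbb => a
  | bbb => ε
  | abbbaaabb => aaaabb

ba->a; bab->bb; bbb->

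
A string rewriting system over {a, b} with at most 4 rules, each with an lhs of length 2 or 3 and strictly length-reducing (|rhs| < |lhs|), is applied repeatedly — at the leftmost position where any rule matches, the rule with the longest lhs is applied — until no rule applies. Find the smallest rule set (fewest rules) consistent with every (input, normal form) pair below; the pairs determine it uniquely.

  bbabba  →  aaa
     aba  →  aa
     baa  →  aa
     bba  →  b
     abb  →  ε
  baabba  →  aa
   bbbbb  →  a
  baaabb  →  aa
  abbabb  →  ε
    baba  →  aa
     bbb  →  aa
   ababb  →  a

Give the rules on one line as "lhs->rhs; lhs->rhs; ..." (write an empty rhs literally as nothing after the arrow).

abb->; ba->a; bba->b; bbb->aa

  | bbabba => bbba => aaa
  | aba => aa
  | baa => aa
  | bba => b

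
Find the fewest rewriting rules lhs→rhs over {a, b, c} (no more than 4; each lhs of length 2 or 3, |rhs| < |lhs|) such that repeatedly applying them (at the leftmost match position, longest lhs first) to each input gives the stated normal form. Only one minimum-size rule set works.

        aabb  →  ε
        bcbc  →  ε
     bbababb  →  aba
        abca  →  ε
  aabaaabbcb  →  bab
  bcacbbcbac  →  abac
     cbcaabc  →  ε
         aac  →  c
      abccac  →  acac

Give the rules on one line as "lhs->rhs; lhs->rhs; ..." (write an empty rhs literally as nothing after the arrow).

  | aabb => bb => ε
  | bcbc => bc => ε
  | bbababb => ababb => aba
  | abca => aa => ε

aa->; bb->; bc->; cb->b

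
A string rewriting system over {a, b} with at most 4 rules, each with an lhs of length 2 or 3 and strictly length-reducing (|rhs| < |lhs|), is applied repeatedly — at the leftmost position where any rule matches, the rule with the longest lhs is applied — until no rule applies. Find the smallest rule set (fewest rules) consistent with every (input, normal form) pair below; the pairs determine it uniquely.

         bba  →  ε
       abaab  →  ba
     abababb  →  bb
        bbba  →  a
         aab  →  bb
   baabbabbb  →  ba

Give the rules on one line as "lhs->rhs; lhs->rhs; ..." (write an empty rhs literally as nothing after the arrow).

  | bba => ε
  | abaab => aaab => bab => ba
  | abababb => aababb => bbabb => bb
  | bbba => a

aa->b; ab->a; bba->; bbb->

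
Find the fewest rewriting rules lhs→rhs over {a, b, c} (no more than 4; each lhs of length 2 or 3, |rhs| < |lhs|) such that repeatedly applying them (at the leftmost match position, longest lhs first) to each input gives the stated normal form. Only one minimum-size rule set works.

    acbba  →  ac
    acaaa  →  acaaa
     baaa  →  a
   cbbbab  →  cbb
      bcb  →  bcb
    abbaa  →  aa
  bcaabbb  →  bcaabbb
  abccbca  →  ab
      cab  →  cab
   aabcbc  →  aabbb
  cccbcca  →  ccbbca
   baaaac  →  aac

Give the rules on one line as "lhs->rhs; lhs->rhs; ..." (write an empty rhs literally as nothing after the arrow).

  | acbba => ac
  | acaaa
  | baaa => a
  | cbbbab => cbb

baa->; bba->; bcc->bc; cbc->bb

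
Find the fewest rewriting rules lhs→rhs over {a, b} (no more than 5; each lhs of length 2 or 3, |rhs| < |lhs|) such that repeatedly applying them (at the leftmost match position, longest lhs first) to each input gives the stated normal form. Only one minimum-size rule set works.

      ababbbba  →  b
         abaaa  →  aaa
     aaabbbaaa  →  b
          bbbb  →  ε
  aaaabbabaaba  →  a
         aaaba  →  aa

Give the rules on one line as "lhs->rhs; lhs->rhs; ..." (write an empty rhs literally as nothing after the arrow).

aab->; ab->; ba->b; bb->

  | ababbbba => abbbba => bbba => ba => b
  | abaaa => aaa
  | aaabbbaaa => abbaaa => baaa => baa => ba => b
  | bbbb => bb => ε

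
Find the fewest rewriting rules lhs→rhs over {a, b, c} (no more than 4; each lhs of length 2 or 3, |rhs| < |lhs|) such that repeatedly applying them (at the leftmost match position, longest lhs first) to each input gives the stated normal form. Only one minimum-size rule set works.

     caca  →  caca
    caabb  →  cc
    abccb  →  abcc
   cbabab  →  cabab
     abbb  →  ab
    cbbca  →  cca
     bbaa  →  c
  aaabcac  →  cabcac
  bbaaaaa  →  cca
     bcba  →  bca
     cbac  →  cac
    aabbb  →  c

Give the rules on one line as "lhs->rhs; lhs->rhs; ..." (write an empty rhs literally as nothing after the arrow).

aa->c; bb->; cb->c

  | caca
  | caabb => ccbb => ccb => cc
  | abccb => abcc
  | cbabab => cabab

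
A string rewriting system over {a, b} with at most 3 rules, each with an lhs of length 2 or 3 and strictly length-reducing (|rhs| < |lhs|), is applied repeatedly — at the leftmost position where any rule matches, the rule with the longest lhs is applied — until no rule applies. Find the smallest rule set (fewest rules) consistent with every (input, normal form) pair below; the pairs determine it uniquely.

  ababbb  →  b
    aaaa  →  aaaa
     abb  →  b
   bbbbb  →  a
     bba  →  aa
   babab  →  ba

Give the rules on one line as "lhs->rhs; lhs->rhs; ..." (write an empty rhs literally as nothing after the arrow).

ab->; aba->aa; bb->a

  | ababbb => aabbb => abb => b
  | aaaa
  | abb => b
  | bbbbb => abbb => bb => a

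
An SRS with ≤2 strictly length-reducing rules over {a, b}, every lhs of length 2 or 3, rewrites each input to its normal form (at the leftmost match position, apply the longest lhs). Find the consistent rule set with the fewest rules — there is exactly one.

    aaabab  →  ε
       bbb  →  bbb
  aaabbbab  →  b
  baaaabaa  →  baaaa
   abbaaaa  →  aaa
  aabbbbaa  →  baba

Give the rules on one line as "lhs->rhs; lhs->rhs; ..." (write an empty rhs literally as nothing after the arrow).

aab->; bba->ab

  | aaabab => aab => ε
  | bbb
  | aaabbbab => abbab => aabb => b
  | baaaabaa => baaaa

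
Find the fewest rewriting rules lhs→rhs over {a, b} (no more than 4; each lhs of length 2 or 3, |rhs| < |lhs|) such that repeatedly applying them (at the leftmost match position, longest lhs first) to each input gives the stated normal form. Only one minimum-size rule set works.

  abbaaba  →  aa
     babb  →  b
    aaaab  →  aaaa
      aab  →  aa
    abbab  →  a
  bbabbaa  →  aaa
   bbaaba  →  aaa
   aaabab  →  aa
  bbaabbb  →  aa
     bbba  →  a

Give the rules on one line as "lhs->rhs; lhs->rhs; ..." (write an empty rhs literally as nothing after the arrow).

  | abbaaba => aaba => aab => aa
  | babb => b
  | aaaab => aaaa
  | aab => aa

ab->a; aba->ab; abb->; bb->a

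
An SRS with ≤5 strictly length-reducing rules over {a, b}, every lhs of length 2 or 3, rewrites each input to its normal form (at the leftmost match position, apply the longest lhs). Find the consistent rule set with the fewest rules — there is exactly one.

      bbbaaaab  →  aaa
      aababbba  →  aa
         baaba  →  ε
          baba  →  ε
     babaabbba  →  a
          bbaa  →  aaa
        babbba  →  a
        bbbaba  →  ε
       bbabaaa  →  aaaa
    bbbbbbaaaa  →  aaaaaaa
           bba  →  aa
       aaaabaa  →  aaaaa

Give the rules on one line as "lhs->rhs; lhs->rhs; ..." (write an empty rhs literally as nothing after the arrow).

  | bbbaaaab => baaaaab => aaaab => aaa
  | aababbba => aabbba => abba => bba => aa
  | baaba => aba => ba => ε
  | baba => ba => ε

aab->a; ab->b; ba->; bba->aa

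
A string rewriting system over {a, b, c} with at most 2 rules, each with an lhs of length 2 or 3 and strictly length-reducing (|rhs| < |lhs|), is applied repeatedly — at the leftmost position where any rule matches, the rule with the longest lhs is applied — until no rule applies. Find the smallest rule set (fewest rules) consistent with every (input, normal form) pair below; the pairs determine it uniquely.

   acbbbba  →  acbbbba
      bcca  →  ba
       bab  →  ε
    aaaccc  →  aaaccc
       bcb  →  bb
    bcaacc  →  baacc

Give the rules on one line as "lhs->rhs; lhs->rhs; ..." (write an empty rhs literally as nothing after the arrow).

  | acbbbba
  | bcca => bca => ba
  | bab => ε
  | aaaccc

bab->; bc->b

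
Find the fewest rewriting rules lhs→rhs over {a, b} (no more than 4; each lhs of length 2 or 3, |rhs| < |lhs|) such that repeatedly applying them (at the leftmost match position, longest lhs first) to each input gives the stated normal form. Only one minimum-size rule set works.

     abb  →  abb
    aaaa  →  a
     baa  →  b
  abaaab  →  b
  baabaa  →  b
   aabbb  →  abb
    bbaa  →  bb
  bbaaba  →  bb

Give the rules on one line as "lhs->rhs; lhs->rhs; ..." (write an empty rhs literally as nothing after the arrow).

  | abb
  | aaaa => a
  | baa => b
  | abaaab => aaab => b

aa->; aaa->; aab->a; aba->a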